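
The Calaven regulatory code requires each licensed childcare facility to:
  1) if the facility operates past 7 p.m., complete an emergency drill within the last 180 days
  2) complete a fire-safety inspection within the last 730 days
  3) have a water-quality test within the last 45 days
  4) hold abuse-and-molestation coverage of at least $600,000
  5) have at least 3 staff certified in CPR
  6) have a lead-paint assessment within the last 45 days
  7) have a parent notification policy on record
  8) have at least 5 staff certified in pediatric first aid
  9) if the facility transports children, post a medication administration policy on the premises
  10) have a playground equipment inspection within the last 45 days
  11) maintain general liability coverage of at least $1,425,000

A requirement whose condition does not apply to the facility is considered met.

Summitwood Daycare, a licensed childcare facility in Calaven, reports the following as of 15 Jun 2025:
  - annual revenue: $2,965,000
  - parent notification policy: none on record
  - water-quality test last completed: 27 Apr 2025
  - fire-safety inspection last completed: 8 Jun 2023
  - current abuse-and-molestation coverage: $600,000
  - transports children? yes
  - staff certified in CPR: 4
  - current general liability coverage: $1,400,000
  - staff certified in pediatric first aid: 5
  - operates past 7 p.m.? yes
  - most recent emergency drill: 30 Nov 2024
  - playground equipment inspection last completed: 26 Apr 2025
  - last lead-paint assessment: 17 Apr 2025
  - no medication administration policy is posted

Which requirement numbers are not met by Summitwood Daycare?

1, 2, 3, 6, 7, 9, 10, 11

1. condition 'operates past 7 p.m.' holds; emergency drill 197 days ago vs limit 180 → not met
2. fire-safety inspection 738 days ago vs limit 730 → not met
3. water-quality test 49 days ago vs limit 45 → not met
4. abuse-and-molestation coverage $600,000 ≥ $600,000 → met
5. staff certified in CPR 4 ≥ 3 → met
6. lead-paint assessment 59 days ago vs limit 45 → not met
7. parent notification policy absent → not met
8. staff certified in pediatric first aid 5 ≥ 5 → met
9. condition 'transports children' holds; medication administration policy absent → not met
10. playground equipment inspection 50 days ago vs limit 45 → not met
11. general liability coverage $1,400,000 < $1,425,000 → not met
Not met: 1, 2, 3, 6, 7, 9, 10, 11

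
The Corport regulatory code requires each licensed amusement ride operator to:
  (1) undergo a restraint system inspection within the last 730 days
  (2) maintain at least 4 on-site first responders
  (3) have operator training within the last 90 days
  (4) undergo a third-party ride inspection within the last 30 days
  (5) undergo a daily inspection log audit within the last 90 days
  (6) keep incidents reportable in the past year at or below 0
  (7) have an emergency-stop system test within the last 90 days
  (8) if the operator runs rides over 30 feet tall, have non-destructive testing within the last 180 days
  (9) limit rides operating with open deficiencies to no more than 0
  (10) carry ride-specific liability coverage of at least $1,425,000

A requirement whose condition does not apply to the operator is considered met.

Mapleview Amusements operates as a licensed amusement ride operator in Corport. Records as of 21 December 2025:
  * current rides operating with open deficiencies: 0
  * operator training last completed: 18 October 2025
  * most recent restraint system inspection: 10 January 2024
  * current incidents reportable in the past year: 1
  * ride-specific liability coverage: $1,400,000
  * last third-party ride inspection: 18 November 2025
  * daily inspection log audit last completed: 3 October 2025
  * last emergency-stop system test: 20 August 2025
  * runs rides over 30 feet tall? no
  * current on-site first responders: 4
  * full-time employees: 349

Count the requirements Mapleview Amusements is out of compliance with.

4

1. restraint system inspection 711 days ago vs limit 730 → met
2. on-site first responders 4 ≥ 4 → met
3. operator training 64 days ago vs limit 90 → met
4. third-party ride inspection 33 days ago vs limit 30 → not met
5. daily inspection log audit 79 days ago vs limit 90 → met
6. incidents reportable in the past year 1 > 0 → not met
7. emergency-stop system test 123 days ago vs limit 90 → not met
8. condition 'runs rides over 30 feet tall' does not hold → requirement n/a → met
9. rides operating with open deficiencies 0 ≤ 0 → met
10. ride-specific liability coverage $1,400,000 < $1,425,000 → not met
Not met: 4 of 10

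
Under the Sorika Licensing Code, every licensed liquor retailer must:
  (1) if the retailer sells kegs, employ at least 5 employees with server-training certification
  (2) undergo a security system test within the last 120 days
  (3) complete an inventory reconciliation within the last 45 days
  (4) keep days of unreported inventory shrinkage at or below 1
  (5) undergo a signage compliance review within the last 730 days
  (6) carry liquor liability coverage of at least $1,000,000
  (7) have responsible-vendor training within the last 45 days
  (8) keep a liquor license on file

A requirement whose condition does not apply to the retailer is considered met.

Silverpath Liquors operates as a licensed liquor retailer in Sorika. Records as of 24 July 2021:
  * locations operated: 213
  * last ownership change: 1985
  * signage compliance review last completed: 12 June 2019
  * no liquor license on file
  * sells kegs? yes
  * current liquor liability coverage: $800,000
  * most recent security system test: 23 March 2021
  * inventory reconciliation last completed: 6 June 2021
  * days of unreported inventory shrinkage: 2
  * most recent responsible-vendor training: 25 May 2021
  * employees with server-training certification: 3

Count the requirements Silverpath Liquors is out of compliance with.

1. condition 'sells kegs' holds; employees with server-training certification 3 < 5 → not met
2. security system test 123 days ago vs limit 120 → not met
3. inventory reconciliation 48 days ago vs limit 45 → not met
4. days of unreported inventory shrinkage 2 > 1 → not met
5. signage compliance review 773 days ago vs limit 730 → not met
6. liquor liability coverage $800,000 < $1,000,000 → not met
7. responsible-vendor training 60 days ago vs limit 45 → not met
8. liquor license absent → not met
Not met: 8 of 8

8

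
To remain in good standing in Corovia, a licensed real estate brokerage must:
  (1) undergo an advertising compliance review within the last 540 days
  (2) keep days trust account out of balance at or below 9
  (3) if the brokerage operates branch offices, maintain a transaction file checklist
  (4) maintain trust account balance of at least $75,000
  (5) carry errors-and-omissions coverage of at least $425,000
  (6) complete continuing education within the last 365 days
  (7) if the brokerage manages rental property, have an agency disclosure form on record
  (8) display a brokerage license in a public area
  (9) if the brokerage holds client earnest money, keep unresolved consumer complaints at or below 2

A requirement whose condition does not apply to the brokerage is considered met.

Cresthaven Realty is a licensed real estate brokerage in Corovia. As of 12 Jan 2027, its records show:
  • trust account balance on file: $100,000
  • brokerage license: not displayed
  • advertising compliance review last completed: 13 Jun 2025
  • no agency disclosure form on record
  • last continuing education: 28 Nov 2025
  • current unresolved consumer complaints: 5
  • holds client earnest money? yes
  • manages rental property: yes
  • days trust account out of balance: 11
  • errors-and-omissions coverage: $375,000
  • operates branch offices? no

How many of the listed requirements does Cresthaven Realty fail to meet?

7

1. advertising compliance review 578 days ago vs limit 540 → not met
2. days trust account out of balance 11 > 9 → not met
3. condition 'operates branch offices' does not hold → requirement n/a → met
4. trust account balance $100,000 ≥ $75,000 → met
5. errors-and-omissions coverage $375,000 < $425,000 → not met
6. continuing education 410 days ago vs limit 365 → not met
7. condition 'manages rental property' holds; agency disclosure form absent → not met
8. brokerage license absent → not met
9. condition 'holds client earnest money' holds; unresolved consumer complaints 5 > 2 → not met
Not met: 7 of 9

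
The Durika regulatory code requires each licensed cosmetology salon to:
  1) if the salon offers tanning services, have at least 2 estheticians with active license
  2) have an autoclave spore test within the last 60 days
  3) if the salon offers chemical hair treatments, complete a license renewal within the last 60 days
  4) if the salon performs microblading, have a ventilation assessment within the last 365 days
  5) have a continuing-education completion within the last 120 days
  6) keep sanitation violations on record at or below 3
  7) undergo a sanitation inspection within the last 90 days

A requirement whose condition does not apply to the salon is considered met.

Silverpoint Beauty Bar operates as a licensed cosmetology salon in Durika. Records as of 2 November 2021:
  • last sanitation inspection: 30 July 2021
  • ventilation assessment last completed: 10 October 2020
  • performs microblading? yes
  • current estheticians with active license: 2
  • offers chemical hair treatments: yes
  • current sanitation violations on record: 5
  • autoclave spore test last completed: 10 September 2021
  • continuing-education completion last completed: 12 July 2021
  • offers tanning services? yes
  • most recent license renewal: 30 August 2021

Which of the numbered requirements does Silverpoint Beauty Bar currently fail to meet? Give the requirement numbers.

3, 4, 6, 7

1. condition 'offers tanning services' holds; estheticians with active license 2 ≥ 2 → met
2. autoclave spore test 53 days ago vs limit 60 → met
3. condition 'offers chemical hair treatments' holds; license renewal 64 days ago vs limit 60 → not met
4. condition 'performs microblading' holds; ventilation assessment 388 days ago vs limit 365 → not met
5. continuing-education completion 113 days ago vs limit 120 → met
6. sanitation violations on record 5 > 3 → not met
7. sanitation inspection 95 days ago vs limit 90 → not met
Not met: 3, 4, 6, 7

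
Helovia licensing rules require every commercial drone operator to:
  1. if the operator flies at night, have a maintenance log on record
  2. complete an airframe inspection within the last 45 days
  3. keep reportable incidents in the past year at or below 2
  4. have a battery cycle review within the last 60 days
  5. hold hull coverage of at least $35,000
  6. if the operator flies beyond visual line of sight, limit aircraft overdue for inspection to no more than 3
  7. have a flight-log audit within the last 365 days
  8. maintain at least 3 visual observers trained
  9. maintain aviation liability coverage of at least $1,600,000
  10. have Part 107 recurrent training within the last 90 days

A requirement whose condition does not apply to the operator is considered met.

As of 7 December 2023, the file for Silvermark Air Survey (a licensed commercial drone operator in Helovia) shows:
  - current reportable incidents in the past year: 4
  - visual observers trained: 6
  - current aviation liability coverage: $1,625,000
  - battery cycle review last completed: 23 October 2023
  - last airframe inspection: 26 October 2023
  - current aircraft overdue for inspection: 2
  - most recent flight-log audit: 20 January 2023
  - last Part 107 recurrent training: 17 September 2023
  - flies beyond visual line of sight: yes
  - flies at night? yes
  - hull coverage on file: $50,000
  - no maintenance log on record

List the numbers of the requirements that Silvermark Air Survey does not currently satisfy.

1, 3

1. condition 'flies at night' holds; maintenance log absent → not met
2. airframe inspection 42 days ago vs limit 45 → met
3. reportable incidents in the past year 4 > 2 → not met
4. battery cycle review 45 days ago vs limit 60 → met
5. hull coverage $50,000 ≥ $35,000 → met
6. condition 'flies beyond visual line of sight' holds; aircraft overdue for inspection 2 ≤ 3 → met
7. flight-log audit 321 days ago vs limit 365 → met
8. visual observers trained 6 ≥ 3 → met
9. aviation liability coverage $1,625,000 ≥ $1,600,000 → met
10. Part 107 recurrent training 81 days ago vs limit 90 → met
Not met: 1, 3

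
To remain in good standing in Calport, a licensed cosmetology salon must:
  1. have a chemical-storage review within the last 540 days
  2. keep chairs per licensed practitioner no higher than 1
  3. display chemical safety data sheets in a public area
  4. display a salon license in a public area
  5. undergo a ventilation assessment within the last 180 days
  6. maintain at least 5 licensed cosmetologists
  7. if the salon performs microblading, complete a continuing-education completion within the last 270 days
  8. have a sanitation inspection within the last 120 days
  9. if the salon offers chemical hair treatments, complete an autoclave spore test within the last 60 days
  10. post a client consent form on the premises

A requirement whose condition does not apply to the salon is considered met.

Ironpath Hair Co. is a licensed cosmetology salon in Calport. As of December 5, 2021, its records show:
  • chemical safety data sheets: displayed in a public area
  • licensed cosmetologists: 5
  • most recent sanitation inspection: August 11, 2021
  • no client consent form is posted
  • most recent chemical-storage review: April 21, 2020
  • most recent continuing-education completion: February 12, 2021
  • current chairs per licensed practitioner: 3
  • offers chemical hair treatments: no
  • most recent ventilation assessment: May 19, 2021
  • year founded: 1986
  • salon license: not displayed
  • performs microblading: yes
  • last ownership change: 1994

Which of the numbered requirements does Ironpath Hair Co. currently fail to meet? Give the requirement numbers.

1, 2, 4, 5, 7, 10

1. chemical-storage review 593 days ago vs limit 540 → not met
2. chairs per licensed practitioner 3 > 1 → not met
3. chemical safety data sheets present → met
4. salon license absent → not met
5. ventilation assessment 200 days ago vs limit 180 → not met
6. licensed cosmetologists 5 ≥ 5 → met
7. condition 'performs microblading' holds; continuing-education completion 296 days ago vs limit 270 → not met
8. sanitation inspection 116 days ago vs limit 120 → met
9. condition 'offers chemical hair treatments' does not hold → requirement n/a → met
10. client consent form absent → not met
Not met: 1, 2, 4, 5, 7, 10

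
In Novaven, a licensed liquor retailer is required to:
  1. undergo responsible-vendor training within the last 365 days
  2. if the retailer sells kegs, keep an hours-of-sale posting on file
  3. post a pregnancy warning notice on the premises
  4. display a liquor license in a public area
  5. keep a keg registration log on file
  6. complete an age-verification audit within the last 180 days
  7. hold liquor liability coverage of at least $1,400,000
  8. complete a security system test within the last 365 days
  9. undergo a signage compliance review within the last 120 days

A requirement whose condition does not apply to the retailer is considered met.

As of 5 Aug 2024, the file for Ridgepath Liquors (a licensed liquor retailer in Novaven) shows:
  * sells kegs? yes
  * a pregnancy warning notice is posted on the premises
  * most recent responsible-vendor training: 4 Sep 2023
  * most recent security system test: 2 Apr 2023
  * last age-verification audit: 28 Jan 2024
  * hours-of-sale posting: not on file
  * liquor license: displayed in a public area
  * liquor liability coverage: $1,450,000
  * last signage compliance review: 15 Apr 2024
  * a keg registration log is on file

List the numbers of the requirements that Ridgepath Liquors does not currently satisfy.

1. responsible-vendor training 336 days ago vs limit 365 → met
2. condition 'sells kegs' holds; hours-of-sale posting absent → not met
3. pregnancy warning notice present → met
4. liquor license present → met
5. keg registration log present → met
6. age-verification audit 190 days ago vs limit 180 → not met
7. liquor liability coverage $1,450,000 ≥ $1,400,000 → met
8. security system test 491 days ago vs limit 365 → not met
9. signage compliance review 112 days ago vs limit 120 → met
Not met: 2, 6, 8

2, 6, 8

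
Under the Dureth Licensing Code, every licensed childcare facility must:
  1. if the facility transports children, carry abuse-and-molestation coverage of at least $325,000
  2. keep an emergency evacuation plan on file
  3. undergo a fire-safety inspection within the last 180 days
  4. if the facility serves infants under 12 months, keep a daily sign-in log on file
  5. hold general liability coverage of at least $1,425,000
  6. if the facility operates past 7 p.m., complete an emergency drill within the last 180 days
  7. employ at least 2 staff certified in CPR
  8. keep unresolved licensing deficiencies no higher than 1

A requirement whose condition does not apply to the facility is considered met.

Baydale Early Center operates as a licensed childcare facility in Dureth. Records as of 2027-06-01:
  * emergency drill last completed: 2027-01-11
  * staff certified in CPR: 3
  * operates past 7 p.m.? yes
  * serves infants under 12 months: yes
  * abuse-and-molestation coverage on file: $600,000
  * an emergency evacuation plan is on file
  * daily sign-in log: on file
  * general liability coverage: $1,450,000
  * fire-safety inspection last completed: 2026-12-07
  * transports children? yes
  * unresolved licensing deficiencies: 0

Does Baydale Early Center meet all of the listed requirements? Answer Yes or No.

1. condition 'transports children' holds; abuse-and-molestation coverage $600,000 ≥ $325,000 → met
2. emergency evacuation plan present → met
3. fire-safety inspection 176 days ago vs limit 180 → met
4. condition 'serves infants under 12 months' holds; daily sign-in log present → met
5. general liability coverage $1,450,000 ≥ $1,425,000 → met
6. condition 'operates past 7 p.m.' holds; emergency drill 141 days ago vs limit 180 → met
7. staff certified in CPR 3 ≥ 2 → met
8. unresolved licensing deficiencies 0 ≤ 1 → met
All met.

Yes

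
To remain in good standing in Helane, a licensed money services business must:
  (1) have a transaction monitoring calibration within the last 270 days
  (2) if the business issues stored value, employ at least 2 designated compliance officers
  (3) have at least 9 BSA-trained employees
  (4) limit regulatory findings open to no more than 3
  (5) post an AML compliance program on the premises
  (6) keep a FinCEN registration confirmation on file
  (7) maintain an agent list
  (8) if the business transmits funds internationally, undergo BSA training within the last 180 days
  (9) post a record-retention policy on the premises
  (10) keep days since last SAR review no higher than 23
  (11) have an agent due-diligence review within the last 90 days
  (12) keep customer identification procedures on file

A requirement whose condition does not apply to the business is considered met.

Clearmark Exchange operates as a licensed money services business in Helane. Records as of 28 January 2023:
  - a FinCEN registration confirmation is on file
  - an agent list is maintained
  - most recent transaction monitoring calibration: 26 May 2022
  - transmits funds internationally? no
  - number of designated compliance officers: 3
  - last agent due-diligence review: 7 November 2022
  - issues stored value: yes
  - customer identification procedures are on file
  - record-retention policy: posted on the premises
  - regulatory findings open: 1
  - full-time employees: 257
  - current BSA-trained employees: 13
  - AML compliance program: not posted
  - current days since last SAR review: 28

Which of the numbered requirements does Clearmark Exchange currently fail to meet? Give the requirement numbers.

1. transaction monitoring calibration 247 days ago vs limit 270 → met
2. condition 'issues stored value' holds; designated compliance officers 3 ≥ 2 → met
3. BSA-trained employees 13 ≥ 9 → met
4. regulatory findings open 1 ≤ 3 → met
5. AML compliance program absent → not met
6. FinCEN registration confirmation present → met
7. agent list present → met
8. condition 'transmits funds internationally' does not hold → requirement n/a → met
9. record-retention policy present → met
10. days since last SAR review 28 > 23 → not met
11. agent due-diligence review 82 days ago vs limit 90 → met
12. customer identification procedures present → met
Not met: 5, 10

5, 10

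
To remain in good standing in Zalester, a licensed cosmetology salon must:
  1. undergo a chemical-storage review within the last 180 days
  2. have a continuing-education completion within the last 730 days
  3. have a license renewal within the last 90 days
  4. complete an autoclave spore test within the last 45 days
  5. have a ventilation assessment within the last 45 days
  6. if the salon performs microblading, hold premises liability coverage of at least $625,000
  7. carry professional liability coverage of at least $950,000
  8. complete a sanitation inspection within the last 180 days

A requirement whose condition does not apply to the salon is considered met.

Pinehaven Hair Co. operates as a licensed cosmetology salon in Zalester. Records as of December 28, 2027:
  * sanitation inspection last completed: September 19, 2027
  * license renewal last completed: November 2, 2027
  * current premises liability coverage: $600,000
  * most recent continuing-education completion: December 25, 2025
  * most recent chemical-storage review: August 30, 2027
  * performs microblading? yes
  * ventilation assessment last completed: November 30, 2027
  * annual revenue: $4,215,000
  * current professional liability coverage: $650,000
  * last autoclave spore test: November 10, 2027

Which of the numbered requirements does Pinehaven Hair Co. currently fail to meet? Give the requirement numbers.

2, 4, 6, 7

1. chemical-storage review 120 days ago vs limit 180 → met
2. continuing-education completion 733 days ago vs limit 730 → not met
3. license renewal 56 days ago vs limit 90 → met
4. autoclave spore test 48 days ago vs limit 45 → not met
5. ventilation assessment 28 days ago vs limit 45 → met
6. condition 'performs microblading' holds; premises liability coverage $600,000 < $625,000 → not met
7. professional liability coverage $650,000 < $950,000 → not met
8. sanitation inspection 100 days ago vs limit 180 → met
Not met: 2, 4, 6, 7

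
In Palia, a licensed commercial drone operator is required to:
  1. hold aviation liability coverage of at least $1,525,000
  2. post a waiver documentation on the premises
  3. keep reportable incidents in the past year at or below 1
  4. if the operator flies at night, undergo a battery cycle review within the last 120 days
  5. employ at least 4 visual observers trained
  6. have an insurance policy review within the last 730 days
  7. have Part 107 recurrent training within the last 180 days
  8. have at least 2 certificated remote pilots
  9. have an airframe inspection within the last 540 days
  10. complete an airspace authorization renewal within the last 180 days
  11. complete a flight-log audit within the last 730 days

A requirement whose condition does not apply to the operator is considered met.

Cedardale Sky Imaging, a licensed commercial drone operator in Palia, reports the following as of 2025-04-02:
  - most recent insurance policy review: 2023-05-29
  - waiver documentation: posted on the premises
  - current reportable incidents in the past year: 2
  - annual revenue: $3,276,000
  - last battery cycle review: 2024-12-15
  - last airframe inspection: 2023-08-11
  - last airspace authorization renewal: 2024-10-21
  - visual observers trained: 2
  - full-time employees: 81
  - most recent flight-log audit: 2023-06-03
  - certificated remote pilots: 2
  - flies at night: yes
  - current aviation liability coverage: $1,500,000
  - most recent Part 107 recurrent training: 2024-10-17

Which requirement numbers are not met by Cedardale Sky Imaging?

1. aviation liability coverage $1,500,000 < $1,525,000 → not met
2. waiver documentation present → met
3. reportable incidents in the past year 2 > 1 → not met
4. condition 'flies at night' holds; battery cycle review 108 days ago vs limit 120 → met
5. visual observers trained 2 < 4 → not met
6. insurance policy review 674 days ago vs limit 730 → met
7. Part 107 recurrent training 167 days ago vs limit 180 → met
8. certificated remote pilots 2 ≥ 2 → met
9. airframe inspection 600 days ago vs limit 540 → not met
10. airspace authorization renewal 163 days ago vs limit 180 → met
11. flight-log audit 669 days ago vs limit 730 → met
Not met: 1, 3, 5, 9

1, 3, 5, 9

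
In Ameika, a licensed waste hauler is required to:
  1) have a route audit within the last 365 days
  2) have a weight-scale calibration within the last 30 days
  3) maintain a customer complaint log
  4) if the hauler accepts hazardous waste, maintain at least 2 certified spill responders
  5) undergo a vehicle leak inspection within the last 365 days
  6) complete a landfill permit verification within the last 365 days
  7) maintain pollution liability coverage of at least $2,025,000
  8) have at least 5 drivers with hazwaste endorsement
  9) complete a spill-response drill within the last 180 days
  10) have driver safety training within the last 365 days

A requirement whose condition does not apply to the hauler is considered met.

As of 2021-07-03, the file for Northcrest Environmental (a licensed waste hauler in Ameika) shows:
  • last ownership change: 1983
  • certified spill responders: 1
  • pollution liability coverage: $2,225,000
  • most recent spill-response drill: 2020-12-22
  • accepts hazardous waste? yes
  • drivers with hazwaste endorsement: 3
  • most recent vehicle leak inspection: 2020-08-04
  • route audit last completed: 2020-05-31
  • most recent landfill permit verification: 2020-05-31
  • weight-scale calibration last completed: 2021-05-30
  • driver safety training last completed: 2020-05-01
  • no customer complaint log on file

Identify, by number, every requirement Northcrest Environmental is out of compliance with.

1. route audit 398 days ago vs limit 365 → not met
2. weight-scale calibration 34 days ago vs limit 30 → not met
3. customer complaint log absent → not met
4. condition 'accepts hazardous waste' holds; certified spill responders 1 < 2 → not met
5. vehicle leak inspection 333 days ago vs limit 365 → met
6. landfill permit verification 398 days ago vs limit 365 → not met
7. pollution liability coverage $2,225,000 ≥ $2,025,000 → met
8. drivers with hazwaste endorsement 3 < 5 → not met
9. spill-response drill 193 days ago vs limit 180 → not met
10. driver safety training 428 days ago vs limit 365 → not met
Not met: 1, 2, 3, 4, 6, 8, 9, 10

1, 2, 3, 4, 6, 8, 9, 10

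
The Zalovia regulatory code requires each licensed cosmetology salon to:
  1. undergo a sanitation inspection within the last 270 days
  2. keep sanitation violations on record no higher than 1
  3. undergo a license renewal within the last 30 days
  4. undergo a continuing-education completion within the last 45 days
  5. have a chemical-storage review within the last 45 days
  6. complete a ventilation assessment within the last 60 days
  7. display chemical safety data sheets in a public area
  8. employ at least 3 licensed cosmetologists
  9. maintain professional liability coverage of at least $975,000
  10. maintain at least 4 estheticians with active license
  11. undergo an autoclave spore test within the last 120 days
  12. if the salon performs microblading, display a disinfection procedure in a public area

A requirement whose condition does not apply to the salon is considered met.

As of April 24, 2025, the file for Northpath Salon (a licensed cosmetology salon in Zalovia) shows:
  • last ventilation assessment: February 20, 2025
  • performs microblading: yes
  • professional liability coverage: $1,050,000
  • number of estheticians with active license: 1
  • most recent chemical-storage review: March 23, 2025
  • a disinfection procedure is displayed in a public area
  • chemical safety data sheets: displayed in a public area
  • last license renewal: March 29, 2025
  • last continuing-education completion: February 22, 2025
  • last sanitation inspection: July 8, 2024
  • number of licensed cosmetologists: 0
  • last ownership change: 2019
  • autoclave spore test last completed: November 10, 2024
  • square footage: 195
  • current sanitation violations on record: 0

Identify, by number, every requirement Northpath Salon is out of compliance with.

1, 4, 6, 8, 10, 11

1. sanitation inspection 290 days ago vs limit 270 → not met
2. sanitation violations on record 0 ≤ 1 → met
3. license renewal 26 days ago vs limit 30 → met
4. continuing-education completion 61 days ago vs limit 45 → not met
5. chemical-storage review 32 days ago vs limit 45 → met
6. ventilation assessment 63 days ago vs limit 60 → not met
7. chemical safety data sheets present → met
8. licensed cosmetologists 0 < 3 → not met
9. professional liability coverage $1,050,000 ≥ $975,000 → met
10. estheticians with active license 1 < 4 → not met
11. autoclave spore test 165 days ago vs limit 120 → not met
12. condition 'performs microblading' holds; disinfection procedure present → met
Not met: 1, 4, 6, 8, 10, 11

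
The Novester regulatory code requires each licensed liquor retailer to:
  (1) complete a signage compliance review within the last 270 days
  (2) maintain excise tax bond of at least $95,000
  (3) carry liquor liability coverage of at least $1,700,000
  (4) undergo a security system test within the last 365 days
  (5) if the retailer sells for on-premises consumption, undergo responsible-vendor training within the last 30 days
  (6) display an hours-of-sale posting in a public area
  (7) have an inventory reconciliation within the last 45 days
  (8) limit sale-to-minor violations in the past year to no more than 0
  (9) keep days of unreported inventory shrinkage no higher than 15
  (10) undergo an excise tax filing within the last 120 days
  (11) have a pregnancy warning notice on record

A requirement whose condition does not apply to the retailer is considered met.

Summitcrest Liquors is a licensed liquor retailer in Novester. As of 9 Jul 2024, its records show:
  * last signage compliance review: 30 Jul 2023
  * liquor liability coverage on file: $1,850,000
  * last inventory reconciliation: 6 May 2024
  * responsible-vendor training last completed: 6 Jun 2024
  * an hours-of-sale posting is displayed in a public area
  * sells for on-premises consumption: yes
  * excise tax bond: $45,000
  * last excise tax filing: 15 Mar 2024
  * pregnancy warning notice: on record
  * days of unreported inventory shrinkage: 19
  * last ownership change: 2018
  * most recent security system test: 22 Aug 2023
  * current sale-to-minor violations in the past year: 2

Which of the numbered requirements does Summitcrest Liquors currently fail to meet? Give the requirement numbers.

1. signage compliance review 345 days ago vs limit 270 → not met
2. excise tax bond $45,000 < $95,000 → not met
3. liquor liability coverage $1,850,000 ≥ $1,700,000 → met
4. security system test 322 days ago vs limit 365 → met
5. condition 'sells for on-premises consumption' holds; responsible-vendor training 33 days ago vs limit 30 → not met
6. hours-of-sale posting present → met
7. inventory reconciliation 64 days ago vs limit 45 → not met
8. sale-to-minor violations in the past year 2 > 0 → not met
9. days of unreported inventory shrinkage 19 > 15 → not met
10. excise tax filing 116 days ago vs limit 120 → met
11. pregnancy warning notice present → met
Not met: 1, 2, 5, 7, 8, 9

1, 2, 5, 7, 8, 9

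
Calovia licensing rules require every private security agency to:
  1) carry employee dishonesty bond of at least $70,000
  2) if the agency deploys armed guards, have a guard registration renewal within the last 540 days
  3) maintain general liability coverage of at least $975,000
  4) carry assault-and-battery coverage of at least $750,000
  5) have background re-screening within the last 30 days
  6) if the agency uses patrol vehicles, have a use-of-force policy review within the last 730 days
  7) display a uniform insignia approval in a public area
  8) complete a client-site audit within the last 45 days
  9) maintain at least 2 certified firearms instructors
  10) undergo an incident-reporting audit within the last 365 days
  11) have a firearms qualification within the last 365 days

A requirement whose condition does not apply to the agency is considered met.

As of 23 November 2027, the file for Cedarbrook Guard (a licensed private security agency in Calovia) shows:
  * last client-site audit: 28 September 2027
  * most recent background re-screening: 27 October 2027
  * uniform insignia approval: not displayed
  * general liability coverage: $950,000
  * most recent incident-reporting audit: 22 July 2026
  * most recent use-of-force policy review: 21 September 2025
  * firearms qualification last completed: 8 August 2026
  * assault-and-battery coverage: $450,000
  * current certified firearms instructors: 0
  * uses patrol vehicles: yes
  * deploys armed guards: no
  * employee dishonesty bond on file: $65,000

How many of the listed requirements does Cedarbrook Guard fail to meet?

1. employee dishonesty bond $65,000 < $70,000 → not met
2. condition 'deploys armed guards' does not hold → requirement n/a → met
3. general liability coverage $950,000 < $975,000 → not met
4. assault-and-battery coverage $450,000 < $750,000 → not met
5. background re-screening 27 days ago vs limit 30 → met
6. condition 'uses patrol vehicles' holds; use-of-force policy review 793 days ago vs limit 730 → not met
7. uniform insignia approval absent → not met
8. client-site audit 56 days ago vs limit 45 → not met
9. certified firearms instructors 0 < 2 → not met
10. incident-reporting audit 489 days ago vs limit 365 → not met
11. firearms qualification 472 days ago vs limit 365 → not met
Not met: 9 of 11

9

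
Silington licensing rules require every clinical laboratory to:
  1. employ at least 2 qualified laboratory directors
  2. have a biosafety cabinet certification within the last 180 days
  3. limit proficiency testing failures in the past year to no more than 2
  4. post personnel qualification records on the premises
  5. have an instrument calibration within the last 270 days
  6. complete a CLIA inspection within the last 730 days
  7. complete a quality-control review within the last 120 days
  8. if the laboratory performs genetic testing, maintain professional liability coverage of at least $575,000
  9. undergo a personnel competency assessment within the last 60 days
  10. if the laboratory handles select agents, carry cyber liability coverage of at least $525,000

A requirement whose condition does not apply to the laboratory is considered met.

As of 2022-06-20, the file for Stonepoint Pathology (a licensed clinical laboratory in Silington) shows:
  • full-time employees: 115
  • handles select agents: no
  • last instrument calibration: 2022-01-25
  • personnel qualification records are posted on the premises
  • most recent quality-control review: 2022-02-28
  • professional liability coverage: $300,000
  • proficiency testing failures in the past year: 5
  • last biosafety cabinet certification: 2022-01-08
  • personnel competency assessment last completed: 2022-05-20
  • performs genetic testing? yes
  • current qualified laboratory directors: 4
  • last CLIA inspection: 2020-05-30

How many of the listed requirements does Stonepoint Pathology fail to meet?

3

1. qualified laboratory directors 4 ≥ 2 → met
2. biosafety cabinet certification 163 days ago vs limit 180 → met
3. proficiency testing failures in the past year 5 > 2 → not met
4. personnel qualification records present → met
5. instrument calibration 146 days ago vs limit 270 → met
6. CLIA inspection 751 days ago vs limit 730 → not met
7. quality-control review 112 days ago vs limit 120 → met
8. condition 'performs genetic testing' holds; professional liability coverage $300,000 < $575,000 → not met
9. personnel competency assessment 31 days ago vs limit 60 → met
10. condition 'handles select agents' does not hold → requirement n/a → met
Not met: 3 of 10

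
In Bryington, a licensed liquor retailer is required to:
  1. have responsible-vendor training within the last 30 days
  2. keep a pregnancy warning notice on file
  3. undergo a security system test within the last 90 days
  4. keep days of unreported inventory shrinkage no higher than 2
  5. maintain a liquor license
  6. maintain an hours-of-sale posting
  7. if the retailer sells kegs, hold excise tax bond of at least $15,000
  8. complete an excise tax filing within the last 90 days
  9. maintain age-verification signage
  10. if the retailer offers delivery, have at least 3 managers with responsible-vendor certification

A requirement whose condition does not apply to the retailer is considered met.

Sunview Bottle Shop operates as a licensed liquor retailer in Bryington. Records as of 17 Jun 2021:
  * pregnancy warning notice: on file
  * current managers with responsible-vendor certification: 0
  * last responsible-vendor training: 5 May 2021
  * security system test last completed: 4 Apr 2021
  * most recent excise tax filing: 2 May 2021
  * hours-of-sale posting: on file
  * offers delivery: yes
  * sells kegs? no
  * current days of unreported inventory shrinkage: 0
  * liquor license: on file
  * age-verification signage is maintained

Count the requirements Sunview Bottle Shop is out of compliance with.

1. responsible-vendor training 43 days ago vs limit 30 → not met
2. pregnancy warning notice present → met
3. security system test 74 days ago vs limit 90 → met
4. days of unreported inventory shrinkage 0 ≤ 2 → met
5. liquor license present → met
6. hours-of-sale posting present → met
7. condition 'sells kegs' does not hold → requirement n/a → met
8. excise tax filing 46 days ago vs limit 90 → met
9. age-verification signage present → met
10. condition 'offers delivery' holds; managers with responsible-vendor certification 0 < 3 → not met
Not met: 2 of 10

2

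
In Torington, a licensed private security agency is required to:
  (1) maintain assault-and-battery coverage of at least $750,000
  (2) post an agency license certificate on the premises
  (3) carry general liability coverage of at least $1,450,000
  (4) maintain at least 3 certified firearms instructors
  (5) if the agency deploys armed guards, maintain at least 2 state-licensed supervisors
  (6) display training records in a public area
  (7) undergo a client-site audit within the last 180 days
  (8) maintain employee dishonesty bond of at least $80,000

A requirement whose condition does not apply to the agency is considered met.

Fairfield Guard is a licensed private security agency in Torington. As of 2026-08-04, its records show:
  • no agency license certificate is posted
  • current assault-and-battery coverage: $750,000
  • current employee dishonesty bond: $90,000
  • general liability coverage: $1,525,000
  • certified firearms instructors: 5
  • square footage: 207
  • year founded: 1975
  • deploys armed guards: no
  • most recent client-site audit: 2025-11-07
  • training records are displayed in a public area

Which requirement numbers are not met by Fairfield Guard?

2, 7

1. assault-and-battery coverage $750,000 ≥ $750,000 → met
2. agency license certificate absent → not met
3. general liability coverage $1,525,000 ≥ $1,450,000 → met
4. certified firearms instructors 5 ≥ 3 → met
5. condition 'deploys armed guards' does not hold → requirement n/a → met
6. training records present → met
7. client-site audit 270 days ago vs limit 180 → not met
8. employee dishonesty bond $90,000 ≥ $80,000 → met
Not met: 2, 7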